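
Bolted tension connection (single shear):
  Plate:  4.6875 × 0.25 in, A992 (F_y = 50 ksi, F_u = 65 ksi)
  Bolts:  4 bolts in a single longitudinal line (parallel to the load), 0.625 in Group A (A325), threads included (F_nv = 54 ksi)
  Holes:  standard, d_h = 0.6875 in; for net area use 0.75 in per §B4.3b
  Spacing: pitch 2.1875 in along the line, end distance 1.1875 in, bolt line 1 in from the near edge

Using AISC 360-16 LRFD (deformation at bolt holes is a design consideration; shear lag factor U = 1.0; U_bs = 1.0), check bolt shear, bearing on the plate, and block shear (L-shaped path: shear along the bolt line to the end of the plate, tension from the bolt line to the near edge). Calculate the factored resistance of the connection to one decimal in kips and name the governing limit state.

45.1 kips (block shear governs)

Bolt shear: A_b = π(0.625)²/4 = 0.3068 in². φR_n = 0.75 × 54 × 0.3068 × 4 × 1 = 49.7 kips.
Bearing (0.25 in plate, F_u = 65 ksi): end bolts L_c = 1.1875 − 0.6875/2 = 0.84375, R_n = min(1.2×0.84375×0.25×65, 2.4×0.625×0.25×65) = 16.453 kips/bolt; interior L_c = 2.1875 − 0.6875 = 1.5, R_n = 24.375 kips/bolt. φR_n = 0.75 × (1×16.453 + 3×24.375) = 67.2 kips.
Block shear: shear path 1×[1.1875+3×2.1875] = 1×7.75 in, A_gv = 1.9375, A_nv = 1×(7.75 − 3.5×0.75)×0.25 = 1.2813 in²; tension to near edge: (1 − 0.5×0.75)×0.25 = 0.15625 in². R_n = min(0.6×65×1.2813, 0.6×50×1.9375) + 1.0×65×0.15625 = min(49.971, 58.125) + 10.156 = 60.127 kips. φR_n = 0.75 × 60.127 = 45.1 kips.
Governing: min(49.7, 67.2, 45.1) = 45.1 kips → block shear.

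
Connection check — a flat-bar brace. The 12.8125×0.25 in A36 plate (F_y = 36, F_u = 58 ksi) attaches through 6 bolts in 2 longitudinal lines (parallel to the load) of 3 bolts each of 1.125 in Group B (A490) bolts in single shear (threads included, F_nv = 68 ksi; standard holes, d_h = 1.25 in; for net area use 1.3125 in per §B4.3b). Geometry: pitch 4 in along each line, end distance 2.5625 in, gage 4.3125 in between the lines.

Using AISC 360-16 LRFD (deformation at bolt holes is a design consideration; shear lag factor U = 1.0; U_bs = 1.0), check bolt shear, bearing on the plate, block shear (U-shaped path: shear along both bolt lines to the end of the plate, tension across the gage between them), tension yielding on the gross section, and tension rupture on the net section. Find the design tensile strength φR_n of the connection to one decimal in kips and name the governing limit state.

Bolt shear: A_b = π(1.125)²/4 = 0.99402 in². φR_n = 0.75 × 68 × 0.99402 × 6 × 1 = 304.2 kips.
Bearing (0.25 in plate, F_u = 58 ksi): end bolts L_c = 2.5625 − 1.25/2 = 1.9375, R_n = min(1.2×1.9375×0.25×58, 2.4×1.125×0.25×58) = 33.713 kips/bolt; interior L_c = 4 − 1.25 = 2.75, R_n = 39.15 kips/bolt. φR_n = 0.75 × (2×33.713 + 4×39.15) = 168.0 kips.
Block shear: shear path 2×[2.5625+2×4] = 2×10.5625 in, A_gv = 5.2813, A_nv = 2×(10.5625 − 2.5×1.3125)×0.25 = 3.6406 in²; tension across gage: (4.3125 − 1×1.3125)×0.25 = 0.75 in². R_n = min(0.6×58×3.6406, 0.6×36×5.2813) + 1.0×58×0.75 = min(126.69, 114.08) + 43.5 = 157.58 kips. φR_n = 0.75 × 157.58 = 118.2 kips.
Tension yield (gross): A_g = 12.8125×0.25 = 3.2031 in². φR_n = 0.90 × 36 × 3.2031 = 103.8 kips.
Tension rupture (net): A_n = (12.8125 − 2×1.3125)×0.25 = 2.5469 in² (U = 1.0, A_e = A_n). φR_n = 0.75 × 58 × 2.5469 = 110.8 kips.
Governing: min(304.2, 168.0, 118.2, 103.8, 110.8) = 103.8 kips → gross-section yield.

103.8 kips (gross-section yield governs)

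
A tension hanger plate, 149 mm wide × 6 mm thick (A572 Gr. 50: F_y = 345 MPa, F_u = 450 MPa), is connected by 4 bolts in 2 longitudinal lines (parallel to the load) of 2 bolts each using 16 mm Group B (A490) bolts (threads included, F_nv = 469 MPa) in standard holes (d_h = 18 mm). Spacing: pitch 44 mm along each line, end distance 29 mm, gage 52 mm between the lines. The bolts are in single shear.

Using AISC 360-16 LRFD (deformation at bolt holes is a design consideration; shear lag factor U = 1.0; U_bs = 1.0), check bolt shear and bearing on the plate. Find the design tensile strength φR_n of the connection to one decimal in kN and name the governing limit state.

223.6 kN (bearing governs)

Bolt shear: A_b = π(16)²/4 = 201.06 mm². φR_n = 0.75 × 469 × 201.06 × 4 × 1 = 282.9 kN.
Bearing (6 mm plate, F_u = 450 MPa): end bolts L_c = 29 − 18/2 = 20, R_n = min(1.2×20×6×450, 2.4×16×6×450) = 64.8 kN/bolt; interior L_c = 44 − 18 = 26, R_n = 84.24 kN/bolt. φR_n = 0.75 × (2×64.8 + 2×84.24) = 223.6 kN.
Governing: min(282.9, 223.6) = 223.6 kN → bearing.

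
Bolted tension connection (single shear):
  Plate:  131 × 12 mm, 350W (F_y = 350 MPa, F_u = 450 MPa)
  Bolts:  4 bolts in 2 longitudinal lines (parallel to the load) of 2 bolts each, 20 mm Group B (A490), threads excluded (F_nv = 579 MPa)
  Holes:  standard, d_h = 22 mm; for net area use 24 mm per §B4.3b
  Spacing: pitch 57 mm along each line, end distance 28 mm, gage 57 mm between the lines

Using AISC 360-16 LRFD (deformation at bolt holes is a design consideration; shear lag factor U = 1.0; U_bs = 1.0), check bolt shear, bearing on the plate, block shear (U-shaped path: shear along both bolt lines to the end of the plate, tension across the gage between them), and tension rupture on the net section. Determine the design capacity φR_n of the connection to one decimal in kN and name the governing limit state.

Bolt shear: A_b = π(20)²/4 = 314.16 mm². φR_n = 0.75 × 579 × 314.16 × 4 × 1 = 545.7 kN.
Bearing (12 mm plate, F_u = 450 MPa): end bolts L_c = 28 − 22/2 = 17, R_n = min(1.2×17×12×450, 2.4×20×12×450) = 110.16 kN/bolt; interior L_c = 57 − 22 = 35, R_n = 226.8 kN/bolt. φR_n = 0.75 × (2×110.16 + 2×226.8) = 505.4 kN.
Block shear: shear path 2×[28+1×57] = 2×85 mm, A_gv = 2040, A_nv = 2×(85 − 1.5×24)×12 = 1176 mm²; tension across gage: (57 − 1×24)×12 = 396 mm². R_n = min(0.6×450×1176, 0.6×350×2040) + 1.0×450×396 = min(317.52, 428.4) + 178.2 = 495.72 kN. φR_n = 0.75 × 495.72 = 371.8 kN.
Tension rupture (net): A_n = (131 − 2×24)×12 = 996 mm² (U = 1.0, A_e = A_n). φR_n = 0.75 × 450 × 996 = 336.2 kN.
Governing: min(545.7, 505.4, 371.8, 336.2) = 336.2 kN → net-section rupture.

336.2 kN (net-section rupture governs)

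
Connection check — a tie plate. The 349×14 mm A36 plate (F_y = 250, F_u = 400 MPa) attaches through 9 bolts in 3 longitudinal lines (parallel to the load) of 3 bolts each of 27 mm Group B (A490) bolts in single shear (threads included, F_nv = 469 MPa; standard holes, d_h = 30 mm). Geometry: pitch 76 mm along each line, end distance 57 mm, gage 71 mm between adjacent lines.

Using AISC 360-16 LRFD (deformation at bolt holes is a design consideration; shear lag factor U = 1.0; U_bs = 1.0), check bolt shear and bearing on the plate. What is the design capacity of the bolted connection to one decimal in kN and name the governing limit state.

1812.6 kN (bolt shear governs)

Bolt shear: A_b = π(27)²/4 = 572.56 mm². φR_n = 0.75 × 469 × 572.56 × 9 × 1 = 1812.6 kN.
Bearing (14 mm plate, F_u = 400 MPa): end bolts L_c = 57 − 30/2 = 42, R_n = min(1.2×42×14×400, 2.4×27×14×400) = 282.24 kN/bolt; interior L_c = 76 − 30 = 46, R_n = 309.12 kN/bolt. φR_n = 0.75 × (3×282.24 + 6×309.12) = 2026.1 kN.
Governing: min(1812.6, 2026.1) = 1812.6 kN → bolt shear.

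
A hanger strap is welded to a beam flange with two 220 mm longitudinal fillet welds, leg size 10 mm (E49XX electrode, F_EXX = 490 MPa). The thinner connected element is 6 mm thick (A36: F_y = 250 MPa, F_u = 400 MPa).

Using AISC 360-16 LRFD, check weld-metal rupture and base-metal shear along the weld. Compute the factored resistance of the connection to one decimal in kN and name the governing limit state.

Weld metal: throat = 0.707×10 = 7.07 mm, L = 2×220 = 440 mm. φR_n = 0.75 × 0.6 × 490 × 7.07 × 440 = 685.9 kN.
Base metal shear (6 mm plate): yield φR_n = 1.0×0.6×250×6×440 = 396.0 kN; rupture φR_n = 0.75×0.6×400×6×440 = 475.2 kN; take 396.0 kN (yield).
Governing: min(685.9, 396.0) = 396.0 kN → base-metal shear.

396.0 kN (base-metal shear governs)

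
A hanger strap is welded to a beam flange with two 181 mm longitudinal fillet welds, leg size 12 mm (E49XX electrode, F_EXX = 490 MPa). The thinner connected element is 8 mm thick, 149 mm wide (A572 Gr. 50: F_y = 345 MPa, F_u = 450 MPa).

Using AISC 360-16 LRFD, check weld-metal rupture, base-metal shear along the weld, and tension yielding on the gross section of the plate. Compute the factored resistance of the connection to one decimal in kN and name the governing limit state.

370.1 kN (gross-section yield governs)

Weld metal: throat = 0.707×12 = 8.484 mm, L = 2×181 = 362 mm. φR_n = 0.75 × 0.6 × 490 × 8.484 × 362 = 677.2 kN.
Base metal shear (8 mm plate): yield φR_n = 1.0×0.6×345×8×362 = 599.5 kN; rupture φR_n = 0.75×0.6×450×8×362 = 586.4 kN; take 586.4 kN (rupture).
Tension yield (gross): A_g = 149×8 = 1192 mm². φR_n = 0.90 × 345 × 1192 = 370.1 kN.
Governing: min(677.2, 586.4, 370.1) = 370.1 kN → gross-section yield.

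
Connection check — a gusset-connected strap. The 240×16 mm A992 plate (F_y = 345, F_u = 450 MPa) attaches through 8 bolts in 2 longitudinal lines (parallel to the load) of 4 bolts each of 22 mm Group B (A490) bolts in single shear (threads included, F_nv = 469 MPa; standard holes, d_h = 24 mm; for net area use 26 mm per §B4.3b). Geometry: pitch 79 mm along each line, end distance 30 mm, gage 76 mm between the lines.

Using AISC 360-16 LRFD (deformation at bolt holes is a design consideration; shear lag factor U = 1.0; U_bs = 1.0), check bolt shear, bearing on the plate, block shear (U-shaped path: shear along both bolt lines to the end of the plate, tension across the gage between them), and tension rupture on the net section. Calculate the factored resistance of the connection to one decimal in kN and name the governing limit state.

Bolt shear: A_b = π(22)²/4 = 380.13 mm². φR_n = 0.75 × 469 × 380.13 × 8 × 1 = 1069.7 kN.
Bearing (16 mm plate, F_u = 450 MPa): end bolts L_c = 30 − 24/2 = 18, R_n = min(1.2×18×16×450, 2.4×22×16×450) = 155.52 kN/bolt; interior L_c = 79 − 24 = 55, R_n = 380.16 kN/bolt. φR_n = 0.75 × (2×155.52 + 6×380.16) = 1944.0 kN.
Block shear: shear path 2×[30+3×79] = 2×267 mm, A_gv = 8544, A_nv = 2×(267 − 3.5×26)×16 = 5632 mm²; tension across gage: (76 − 1×26)×16 = 800 mm². R_n = min(0.6×450×5632, 0.6×345×8544) + 1.0×450×800 = min(1520.6, 1768.6) + 360 = 1880.6 kN. φR_n = 0.75 × 1880.6 = 1410.5 kN.
Tension rupture (net): A_n = (240 − 2×26)×16 = 3008 mm² (U = 1.0, A_e = A_n). φR_n = 0.75 × 450 × 3008 = 1015.2 kN.
Governing: min(1069.7, 1944.0, 1410.5, 1015.2) = 1015.2 kN → net-section rupture.

1015.2 kN (net-section rupture governs)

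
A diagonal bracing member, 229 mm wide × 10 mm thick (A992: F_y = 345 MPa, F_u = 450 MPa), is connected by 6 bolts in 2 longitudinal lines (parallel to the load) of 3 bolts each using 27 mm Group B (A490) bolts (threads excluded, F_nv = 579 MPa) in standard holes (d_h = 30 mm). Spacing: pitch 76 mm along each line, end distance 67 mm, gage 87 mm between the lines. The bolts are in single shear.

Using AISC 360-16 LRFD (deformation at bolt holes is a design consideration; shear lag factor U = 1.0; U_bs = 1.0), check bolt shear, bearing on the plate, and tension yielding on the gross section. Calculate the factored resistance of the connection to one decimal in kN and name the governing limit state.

711.0 kN (gross-section yield governs)

Bolt shear: A_b = π(27)²/4 = 572.56 mm². φR_n = 0.75 × 579 × 572.56 × 6 × 1 = 1491.8 kN.
Bearing (10 mm plate, F_u = 450 MPa): end bolts L_c = 67 − 30/2 = 52, R_n = min(1.2×52×10×450, 2.4×27×10×450) = 280.8 kN/bolt; interior L_c = 76 − 30 = 46, R_n = 248.4 kN/bolt. φR_n = 0.75 × (2×280.8 + 4×248.4) = 1166.4 kN.
Tension yield (gross): A_g = 229×10 = 2290 mm². φR_n = 0.90 × 345 × 2290 = 711.0 kN.
Governing: min(1491.8, 1166.4, 711.0) = 711.0 kN → gross-section yield.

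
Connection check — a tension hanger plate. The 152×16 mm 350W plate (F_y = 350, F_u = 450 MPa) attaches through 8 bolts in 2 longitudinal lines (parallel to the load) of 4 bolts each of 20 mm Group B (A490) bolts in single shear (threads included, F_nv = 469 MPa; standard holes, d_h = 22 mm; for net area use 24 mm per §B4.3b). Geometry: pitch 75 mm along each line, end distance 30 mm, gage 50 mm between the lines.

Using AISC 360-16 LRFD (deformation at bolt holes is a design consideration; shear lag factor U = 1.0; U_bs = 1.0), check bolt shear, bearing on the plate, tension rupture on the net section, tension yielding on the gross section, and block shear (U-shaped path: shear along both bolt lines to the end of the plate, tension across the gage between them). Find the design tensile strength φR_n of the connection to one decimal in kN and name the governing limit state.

561.6 kN (net-section rupture governs)

Bolt shear: A_b = π(20)²/4 = 314.16 mm². φR_n = 0.75 × 469 × 314.16 × 8 × 1 = 884.0 kN.
Bearing (16 mm plate, F_u = 450 MPa): end bolts L_c = 30 − 22/2 = 19, R_n = min(1.2×19×16×450, 2.4×20×16×450) = 164.16 kN/bolt; interior L_c = 75 − 22 = 53, R_n = 345.6 kN/bolt. φR_n = 0.75 × (2×164.16 + 6×345.6) = 1801.4 kN.
Tension rupture (net): A_n = (152 − 2×24)×16 = 1664 mm² (U = 1.0, A_e = A_n). φR_n = 0.75 × 450 × 1664 = 561.6 kN.
Tension yield (gross): A_g = 152×16 = 2432 mm². φR_n = 0.90 × 350 × 2432 = 766.1 kN.
Block shear: shear path 2×[30+3×75] = 2×255 mm, A_gv = 8160, A_nv = 2×(255 − 3.5×24)×16 = 5472 mm²; tension across gage: (50 − 1×24)×16 = 416 mm². R_n = min(0.6×450×5472, 0.6×350×8160) + 1.0×450×416 = min(1477.4, 1713.6) + 187.2 = 1664.6 kN. φR_n = 0.75 × 1664.6 = 1248.5 kN.
Governing: min(884.0, 1801.4, 561.6, 766.1, 1248.5) = 561.6 kN → net-section rupture.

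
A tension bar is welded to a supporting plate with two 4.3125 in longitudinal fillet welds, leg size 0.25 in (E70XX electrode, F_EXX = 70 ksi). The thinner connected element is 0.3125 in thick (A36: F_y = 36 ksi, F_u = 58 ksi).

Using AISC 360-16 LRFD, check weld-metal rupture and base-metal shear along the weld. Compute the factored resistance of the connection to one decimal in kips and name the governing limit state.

48.0 kips (weld metal governs)

Weld metal: throat = 0.707×0.25 = 0.17675 in, L = 2×4.3125 = 8.625 in. φR_n = 0.75 × 0.6 × 70 × 0.17675 × 8.625 = 48.0 kips.
Base metal shear (0.3125 in plate): yield φR_n = 1.0×0.6×36×0.3125×8.625 = 58.2 kips; rupture φR_n = 0.75×0.6×58×0.3125×8.625 = 70.3 kips; take 58.2 kips (yield).
Governing: min(48.0, 58.2) = 48.0 kips → weld metal.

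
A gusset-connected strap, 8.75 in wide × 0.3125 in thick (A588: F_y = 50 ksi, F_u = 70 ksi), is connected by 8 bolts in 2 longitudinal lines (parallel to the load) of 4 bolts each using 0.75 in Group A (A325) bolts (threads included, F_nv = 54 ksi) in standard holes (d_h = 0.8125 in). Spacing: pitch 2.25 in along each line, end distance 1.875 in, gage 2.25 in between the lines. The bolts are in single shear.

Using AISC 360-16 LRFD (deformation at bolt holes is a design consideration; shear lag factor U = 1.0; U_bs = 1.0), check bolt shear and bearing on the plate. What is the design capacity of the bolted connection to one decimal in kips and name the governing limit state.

Bolt shear: A_b = π(0.75)²/4 = 0.44179 in². φR_n = 0.75 × 54 × 0.44179 × 8 × 1 = 143.1 kips.
Bearing (0.3125 in plate, F_u = 70 ksi): end bolts L_c = 1.875 − 0.8125/2 = 1.46875, R_n = min(1.2×1.46875×0.3125×70, 2.4×0.75×0.3125×70) = 38.555 kips/bolt; interior L_c = 2.25 − 0.8125 = 1.4375, R_n = 37.734 kips/bolt. φR_n = 0.75 × (2×38.555 + 6×37.734) = 227.6 kips.
Governing: min(143.1, 227.6) = 143.1 kips → bolt shear.

143.1 kips (bolt shear governs)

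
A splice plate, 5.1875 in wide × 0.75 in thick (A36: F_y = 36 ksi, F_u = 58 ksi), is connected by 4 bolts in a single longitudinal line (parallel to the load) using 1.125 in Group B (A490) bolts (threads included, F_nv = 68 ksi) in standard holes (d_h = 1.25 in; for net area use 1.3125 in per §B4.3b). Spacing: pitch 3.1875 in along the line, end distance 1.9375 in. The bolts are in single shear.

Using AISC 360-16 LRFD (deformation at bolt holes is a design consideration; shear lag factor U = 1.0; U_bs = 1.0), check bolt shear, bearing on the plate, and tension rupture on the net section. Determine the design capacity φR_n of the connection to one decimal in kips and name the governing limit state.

Bolt shear: A_b = π(1.125)²/4 = 0.99402 in². φR_n = 0.75 × 68 × 0.99402 × 4 × 1 = 202.8 kips.
Bearing (0.75 in plate, F_u = 58 ksi): end bolts L_c = 1.9375 − 1.25/2 = 1.3125, R_n = min(1.2×1.3125×0.75×58, 2.4×1.125×0.75×58) = 68.513 kips/bolt; interior L_c = 3.1875 − 1.25 = 1.9375, R_n = 101.14 kips/bolt. φR_n = 0.75 × (1×68.513 + 3×101.14) = 278.9 kips.
Tension rupture (net): A_n = (5.1875 − 1×1.3125)×0.75 = 2.9063 in² (U = 1.0, A_e = A_n). φR_n = 0.75 × 58 × 2.9063 = 126.4 kips.
Governing: min(202.8, 278.9, 126.4) = 126.4 kips → net-section rupture.

126.4 kips (net-section rupture governs)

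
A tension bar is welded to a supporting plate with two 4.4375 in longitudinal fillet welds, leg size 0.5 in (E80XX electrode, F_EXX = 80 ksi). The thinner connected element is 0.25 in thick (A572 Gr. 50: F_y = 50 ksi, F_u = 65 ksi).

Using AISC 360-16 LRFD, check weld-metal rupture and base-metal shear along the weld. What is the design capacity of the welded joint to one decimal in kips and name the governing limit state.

Weld metal: throat = 0.707×0.5 = 0.3535 in, L = 2×4.4375 = 8.875 in. φR_n = 0.75 × 0.6 × 80 × 0.3535 × 8.875 = 112.9 kips.
Base metal shear (0.25 in plate): yield φR_n = 1.0×0.6×50×0.25×8.875 = 66.6 kips; rupture φR_n = 0.75×0.6×65×0.25×8.875 = 64.9 kips; take 64.9 kips (rupture).
Governing: min(112.9, 64.9) = 64.9 kips → base-metal shear.

64.9 kips (base-metal shear governs)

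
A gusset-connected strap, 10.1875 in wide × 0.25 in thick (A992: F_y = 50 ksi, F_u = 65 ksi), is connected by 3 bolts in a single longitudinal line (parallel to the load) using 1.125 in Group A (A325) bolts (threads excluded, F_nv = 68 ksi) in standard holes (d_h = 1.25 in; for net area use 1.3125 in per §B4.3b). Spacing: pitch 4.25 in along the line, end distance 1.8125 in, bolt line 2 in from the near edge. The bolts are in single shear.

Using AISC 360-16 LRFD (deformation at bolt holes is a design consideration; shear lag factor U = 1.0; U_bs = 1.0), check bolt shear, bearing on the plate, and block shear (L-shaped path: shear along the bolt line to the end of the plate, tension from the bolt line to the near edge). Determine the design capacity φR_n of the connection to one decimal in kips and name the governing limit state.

Bolt shear: A_b = π(1.125)²/4 = 0.99402 in². φR_n = 0.75 × 68 × 0.99402 × 3 × 1 = 152.1 kips.
Bearing (0.25 in plate, F_u = 65 ksi): end bolts L_c = 1.8125 − 1.25/2 = 1.1875, R_n = min(1.2×1.1875×0.25×65, 2.4×1.125×0.25×65) = 23.156 kips/bolt; interior L_c = 4.25 − 1.25 = 3, R_n = 43.875 kips/bolt. φR_n = 0.75 × (1×23.156 + 2×43.875) = 83.2 kips.
Block shear: shear path 1×[1.8125+2×4.25] = 1×10.3125 in, A_gv = 2.5781, A_nv = 1×(10.3125 − 2.5×1.3125)×0.25 = 1.7578 in²; tension to near edge: (2 − 0.5×1.3125)×0.25 = 0.33594 in². R_n = min(0.6×65×1.7578, 0.6×50×2.5781) + 1.0×65×0.33594 = min(68.554, 77.343) + 21.836 = 90.39 kips. φR_n = 0.75 × 90.39 = 67.8 kips.
Governing: min(152.1, 83.2, 67.8) = 67.8 kips → block shear.

67.8 kips (block shear governs)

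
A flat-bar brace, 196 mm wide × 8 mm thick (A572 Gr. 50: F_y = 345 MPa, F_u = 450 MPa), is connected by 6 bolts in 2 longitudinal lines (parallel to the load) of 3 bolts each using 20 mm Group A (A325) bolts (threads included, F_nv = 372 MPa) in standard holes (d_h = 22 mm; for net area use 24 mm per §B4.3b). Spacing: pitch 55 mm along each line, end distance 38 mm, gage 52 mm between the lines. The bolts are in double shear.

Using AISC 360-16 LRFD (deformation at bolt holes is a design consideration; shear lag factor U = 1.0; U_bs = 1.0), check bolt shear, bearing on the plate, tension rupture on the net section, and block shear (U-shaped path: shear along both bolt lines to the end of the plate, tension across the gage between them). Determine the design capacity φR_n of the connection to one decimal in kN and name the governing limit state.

Bolt shear: A_b = π(20)²/4 = 314.16 mm². φR_n = 0.75 × 372 × 314.16 × 6 × 2 = 1051.8 kN.
Bearing (8 mm plate, F_u = 450 MPa): end bolts L_c = 38 − 22/2 = 27, R_n = min(1.2×27×8×450, 2.4×20×8×450) = 116.64 kN/bolt; interior L_c = 55 − 22 = 33, R_n = 142.56 kN/bolt. φR_n = 0.75 × (2×116.64 + 4×142.56) = 602.6 kN.
Tension rupture (net): A_n = (196 − 2×24)×8 = 1184 mm² (U = 1.0, A_e = A_n). φR_n = 0.75 × 450 × 1184 = 399.6 kN.
Block shear: shear path 2×[38+2×55] = 2×148 mm, A_gv = 2368, A_nv = 2×(148 − 2.5×24)×8 = 1408 mm²; tension across gage: (52 − 1×24)×8 = 224 mm². R_n = min(0.6×450×1408, 0.6×345×2368) + 1.0×450×224 = min(380.16, 490.18) + 100.8 = 480.96 kN. φR_n = 0.75 × 480.96 = 360.7 kN.
Governing: min(1051.8, 602.6, 399.6, 360.7) = 360.7 kN → block shear.

360.7 kN (block shear governs)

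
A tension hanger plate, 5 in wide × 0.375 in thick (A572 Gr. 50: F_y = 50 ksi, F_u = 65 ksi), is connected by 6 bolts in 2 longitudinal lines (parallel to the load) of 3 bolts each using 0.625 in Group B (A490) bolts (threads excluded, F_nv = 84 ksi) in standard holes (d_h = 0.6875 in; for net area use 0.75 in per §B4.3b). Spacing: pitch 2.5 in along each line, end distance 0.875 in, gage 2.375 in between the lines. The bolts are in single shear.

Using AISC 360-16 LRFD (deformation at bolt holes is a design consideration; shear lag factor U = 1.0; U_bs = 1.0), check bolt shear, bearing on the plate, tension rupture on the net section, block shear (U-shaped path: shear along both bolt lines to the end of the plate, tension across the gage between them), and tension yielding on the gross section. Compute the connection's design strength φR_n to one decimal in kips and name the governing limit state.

Bolt shear: A_b = π(0.625)²/4 = 0.3068 in². φR_n = 0.75 × 84 × 0.3068 × 6 × 1 = 116.0 kips.
Bearing (0.375 in plate, F_u = 65 ksi): end bolts L_c = 0.875 − 0.6875/2 = 0.53125, R_n = min(1.2×0.53125×0.375×65, 2.4×0.625×0.375×65) = 15.539 kips/bolt; interior L_c = 2.5 − 0.6875 = 1.8125, R_n = 36.563 kips/bolt. φR_n = 0.75 × (2×15.539 + 4×36.563) = 133.0 kips.
Tension rupture (net): A_n = (5 − 2×0.75)×0.375 = 1.3125 in² (U = 1.0, A_e = A_n). φR_n = 0.75 × 65 × 1.3125 = 64.0 kips.
Block shear: shear path 2×[0.875+2×2.5] = 2×5.875 in, A_gv = 4.4063, A_nv = 2×(5.875 − 2.5×0.75)×0.375 = 3 in²; tension across gage: (2.375 − 1×0.75)×0.375 = 0.60938 in². R_n = min(0.6×65×3, 0.6×50×4.4063) + 1.0×65×0.60938 = min(117, 132.19) + 39.61 = 156.61 kips. φR_n = 0.75 × 156.61 = 117.5 kips.
Tension yield (gross): A_g = 5×0.375 = 1.875 in². φR_n = 0.90 × 50 × 1.875 = 84.4 kips.
Governing: min(116.0, 133.0, 64.0, 117.5, 84.4) = 64.0 kips → net-section rupture.

64.0 kips (net-section rupture governs)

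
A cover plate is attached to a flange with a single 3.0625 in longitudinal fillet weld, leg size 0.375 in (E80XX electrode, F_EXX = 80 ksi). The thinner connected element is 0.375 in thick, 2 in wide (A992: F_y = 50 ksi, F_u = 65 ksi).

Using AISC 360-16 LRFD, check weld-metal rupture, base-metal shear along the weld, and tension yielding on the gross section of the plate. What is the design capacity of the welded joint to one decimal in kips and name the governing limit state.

29.2 kips (weld metal governs)

Weld metal: throat = 0.707×0.375 = 0.26513 in, L = 3.0625 in. φR_n = 0.75 × 0.6 × 80 × 0.26513 × 3.0625 = 29.2 kips.
Base metal shear (0.375 in plate): yield φR_n = 1.0×0.6×50×0.375×3.0625 = 34.5 kips; rupture φR_n = 0.75×0.6×65×0.375×3.0625 = 33.6 kips; take 33.6 kips (rupture).
Tension yield (gross): A_g = 2×0.375 = 0.75 in². φR_n = 0.90 × 50 × 0.75 = 33.8 kips.
Governing: min(29.2, 33.6, 33.8) = 29.2 kips → weld metal.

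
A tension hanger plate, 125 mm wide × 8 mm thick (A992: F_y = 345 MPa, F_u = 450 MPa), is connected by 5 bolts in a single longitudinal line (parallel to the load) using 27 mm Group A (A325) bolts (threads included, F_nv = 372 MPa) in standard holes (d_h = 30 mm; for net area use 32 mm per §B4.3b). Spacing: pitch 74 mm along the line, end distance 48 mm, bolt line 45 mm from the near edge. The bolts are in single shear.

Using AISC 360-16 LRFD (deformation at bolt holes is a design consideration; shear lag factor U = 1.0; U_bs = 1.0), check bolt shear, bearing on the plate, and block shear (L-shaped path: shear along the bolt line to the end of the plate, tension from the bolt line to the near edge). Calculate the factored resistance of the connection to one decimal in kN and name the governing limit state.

Bolt shear: A_b = π(27)²/4 = 572.56 mm². φR_n = 0.75 × 372 × 572.56 × 5 × 1 = 798.7 kN.
Bearing (8 mm plate, F_u = 450 MPa): end bolts L_c = 48 − 30/2 = 33, R_n = min(1.2×33×8×450, 2.4×27×8×450) = 142.56 kN/bolt; interior L_c = 74 − 30 = 44, R_n = 190.08 kN/bolt. φR_n = 0.75 × (1×142.56 + 4×190.08) = 677.2 kN.
Block shear: shear path 1×[48+4×74] = 1×344 mm, A_gv = 2752, A_nv = 1×(344 − 4.5×32)×8 = 1600 mm²; tension to near edge: (45 − 0.5×32)×8 = 232 mm². R_n = min(0.6×450×1600, 0.6×345×2752) + 1.0×450×232 = min(432, 569.66) + 104.4 = 536.4 kN. φR_n = 0.75 × 536.4 = 402.3 kN.
Governing: min(798.7, 677.2, 402.3) = 402.3 kN → block shear.

402.3 kN (block shear governs)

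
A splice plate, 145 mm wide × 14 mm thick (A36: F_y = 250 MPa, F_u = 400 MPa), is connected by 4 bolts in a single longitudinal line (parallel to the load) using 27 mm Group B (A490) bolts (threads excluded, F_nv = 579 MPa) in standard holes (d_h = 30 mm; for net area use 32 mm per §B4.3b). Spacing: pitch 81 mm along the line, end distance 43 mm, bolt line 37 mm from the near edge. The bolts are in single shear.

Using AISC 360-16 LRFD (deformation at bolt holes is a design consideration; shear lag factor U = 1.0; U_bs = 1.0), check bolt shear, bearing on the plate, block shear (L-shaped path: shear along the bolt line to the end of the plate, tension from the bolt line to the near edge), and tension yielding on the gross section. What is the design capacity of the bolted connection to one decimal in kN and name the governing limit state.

456.8 kN (gross-section yield governs)

Bolt shear: A_b = π(27)²/4 = 572.56 mm². φR_n = 0.75 × 579 × 572.56 × 4 × 1 = 994.5 kN.
Bearing (14 mm plate, F_u = 400 MPa): end bolts L_c = 43 − 30/2 = 28, R_n = min(1.2×28×14×400, 2.4×27×14×400) = 188.16 kN/bolt; interior L_c = 81 − 30 = 51, R_n = 342.72 kN/bolt. φR_n = 0.75 × (1×188.16 + 3×342.72) = 912.2 kN.
Block shear: shear path 1×[43+3×81] = 1×286 mm, A_gv = 4004, A_nv = 1×(286 − 3.5×32)×14 = 2436 mm²; tension to near edge: (37 − 0.5×32)×14 = 294 mm². R_n = min(0.6×400×2436, 0.6×250×4004) + 1.0×400×294 = min(584.64, 600.6) + 117.6 = 702.24 kN. φR_n = 0.75 × 702.24 = 526.7 kN.
Tension yield (gross): A_g = 145×14 = 2030 mm². φR_n = 0.90 × 250 × 2030 = 456.8 kN.
Governing: min(994.5, 912.2, 526.7, 456.8) = 456.8 kN → gross-section yield.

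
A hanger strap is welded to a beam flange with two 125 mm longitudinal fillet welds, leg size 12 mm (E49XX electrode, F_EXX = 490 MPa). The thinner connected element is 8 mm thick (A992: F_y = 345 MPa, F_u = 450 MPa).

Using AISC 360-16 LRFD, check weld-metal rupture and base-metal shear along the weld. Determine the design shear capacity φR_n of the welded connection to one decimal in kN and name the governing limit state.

Weld metal: throat = 0.707×12 = 8.484 mm, L = 2×125 = 250 mm. φR_n = 0.75 × 0.6 × 490 × 8.484 × 250 = 467.7 kN.
Base metal shear (8 mm plate): yield φR_n = 1.0×0.6×345×8×250 = 414.0 kN; rupture φR_n = 0.75×0.6×450×8×250 = 405.0 kN; take 405.0 kN (rupture).
Governing: min(467.7, 405.0) = 405.0 kN → base-metal shear.

405.0 kN (base-metal shear governs)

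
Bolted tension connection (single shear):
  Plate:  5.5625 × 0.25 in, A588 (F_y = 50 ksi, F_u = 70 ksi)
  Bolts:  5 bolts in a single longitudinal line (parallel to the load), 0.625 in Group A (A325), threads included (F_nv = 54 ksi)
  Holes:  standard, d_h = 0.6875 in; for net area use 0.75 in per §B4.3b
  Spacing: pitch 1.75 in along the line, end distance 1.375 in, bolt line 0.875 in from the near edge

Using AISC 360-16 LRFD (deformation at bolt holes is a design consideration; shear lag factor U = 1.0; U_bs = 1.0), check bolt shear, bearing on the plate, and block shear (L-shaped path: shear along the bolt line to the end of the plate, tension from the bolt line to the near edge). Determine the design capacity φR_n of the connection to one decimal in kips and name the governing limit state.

Bolt shear: A_b = π(0.625)²/4 = 0.3068 in². φR_n = 0.75 × 54 × 0.3068 × 5 × 1 = 62.1 kips.
Bearing (0.25 in plate, F_u = 70 ksi): end bolts L_c = 1.375 − 0.6875/2 = 1.03125, R_n = min(1.2×1.03125×0.25×70, 2.4×0.625×0.25×70) = 21.656 kips/bolt; interior L_c = 1.75 − 0.6875 = 1.0625, R_n = 22.313 kips/bolt. φR_n = 0.75 × (1×21.656 + 4×22.313) = 83.2 kips.
Block shear: shear path 1×[1.375+4×1.75] = 1×8.375 in, A_gv = 2.0938, A_nv = 1×(8.375 − 4.5×0.75)×0.25 = 1.25 in²; tension to near edge: (0.875 − 0.5×0.75)×0.25 = 0.125 in². R_n = min(0.6×70×1.25, 0.6×50×2.0938) + 1.0×70×0.125 = min(52.5, 62.814) + 8.75 = 61.25 kips. φR_n = 0.75 × 61.25 = 45.9 kips.
Governing: min(62.1, 83.2, 45.9) = 45.9 kips → block shear.

45.9 kips (block shear governs)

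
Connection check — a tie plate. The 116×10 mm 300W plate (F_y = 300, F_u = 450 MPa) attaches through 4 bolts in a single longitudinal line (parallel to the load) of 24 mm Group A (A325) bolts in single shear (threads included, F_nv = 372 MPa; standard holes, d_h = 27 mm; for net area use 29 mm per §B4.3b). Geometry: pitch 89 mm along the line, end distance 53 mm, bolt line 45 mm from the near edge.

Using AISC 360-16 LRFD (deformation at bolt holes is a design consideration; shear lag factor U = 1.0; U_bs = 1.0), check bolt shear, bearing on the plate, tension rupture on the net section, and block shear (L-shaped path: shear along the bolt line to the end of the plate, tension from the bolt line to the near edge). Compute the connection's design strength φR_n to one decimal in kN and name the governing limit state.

293.6 kN (net-section rupture governs)

Bolt shear: A_b = π(24)²/4 = 452.39 mm². φR_n = 0.75 × 372 × 452.39 × 4 × 1 = 504.9 kN.
Bearing (10 mm plate, F_u = 450 MPa): end bolts L_c = 53 − 27/2 = 39.5, R_n = min(1.2×39.5×10×450, 2.4×24×10×450) = 213.3 kN/bolt; interior L_c = 89 − 27 = 62, R_n = 259.2 kN/bolt. φR_n = 0.75 × (1×213.3 + 3×259.2) = 743.2 kN.
Tension rupture (net): A_n = (116 − 1×29)×10 = 870 mm² (U = 1.0, A_e = A_n). φR_n = 0.75 × 450 × 870 = 293.6 kN.
Block shear: shear path 1×[53+3×89] = 1×320 mm, A_gv = 3200, A_nv = 1×(320 − 3.5×29)×10 = 2185 mm²; tension to near edge: (45 − 0.5×29)×10 = 305 mm². R_n = min(0.6×450×2185, 0.6×300×3200) + 1.0×450×305 = min(589.95, 576) + 137.25 = 713.25 kN. φR_n = 0.75 × 713.25 = 534.9 kN.
Governing: min(504.9, 743.2, 293.6, 534.9) = 293.6 kN → net-section rupture.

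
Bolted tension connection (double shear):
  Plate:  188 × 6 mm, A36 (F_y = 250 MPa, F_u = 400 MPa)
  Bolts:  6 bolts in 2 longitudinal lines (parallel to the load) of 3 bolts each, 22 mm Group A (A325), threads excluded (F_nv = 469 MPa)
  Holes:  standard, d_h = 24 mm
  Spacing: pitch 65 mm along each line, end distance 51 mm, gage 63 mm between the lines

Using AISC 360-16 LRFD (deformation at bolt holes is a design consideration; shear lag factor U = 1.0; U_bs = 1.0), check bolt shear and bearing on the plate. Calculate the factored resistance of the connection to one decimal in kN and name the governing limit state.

Bolt shear: A_b = π(22)²/4 = 380.13 mm². φR_n = 0.75 × 469 × 380.13 × 6 × 2 = 1604.5 kN.
Bearing (6 mm plate, F_u = 400 MPa): end bolts L_c = 51 − 24/2 = 39, R_n = min(1.2×39×6×400, 2.4×22×6×400) = 112.32 kN/bolt; interior L_c = 65 − 24 = 41, R_n = 118.08 kN/bolt. φR_n = 0.75 × (2×112.32 + 4×118.08) = 522.7 kN.
Governing: min(1604.5, 522.7) = 522.7 kN → bearing.

522.7 kN (bearing governs)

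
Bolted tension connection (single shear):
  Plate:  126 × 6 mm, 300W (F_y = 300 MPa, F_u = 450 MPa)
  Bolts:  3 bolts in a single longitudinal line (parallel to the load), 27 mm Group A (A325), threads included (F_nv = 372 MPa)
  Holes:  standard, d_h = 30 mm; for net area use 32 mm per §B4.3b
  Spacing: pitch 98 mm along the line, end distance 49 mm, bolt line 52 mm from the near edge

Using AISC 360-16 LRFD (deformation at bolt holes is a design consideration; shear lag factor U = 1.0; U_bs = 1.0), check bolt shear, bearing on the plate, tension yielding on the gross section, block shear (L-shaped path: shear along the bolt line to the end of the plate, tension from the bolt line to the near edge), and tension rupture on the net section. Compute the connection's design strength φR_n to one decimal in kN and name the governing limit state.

190.4 kN (net-section rupture governs)

Bolt shear: A_b = π(27)²/4 = 572.56 mm². φR_n = 0.75 × 372 × 572.56 × 3 × 1 = 479.2 kN.
Bearing (6 mm plate, F_u = 450 MPa): end bolts L_c = 49 − 30/2 = 34, R_n = min(1.2×34×6×450, 2.4×27×6×450) = 110.16 kN/bolt; interior L_c = 98 − 30 = 68, R_n = 174.96 kN/bolt. φR_n = 0.75 × (1×110.16 + 2×174.96) = 345.1 kN.
Tension yield (gross): A_g = 126×6 = 756 mm². φR_n = 0.90 × 300 × 756 = 204.1 kN.
Block shear: shear path 1×[49+2×98] = 1×245 mm, A_gv = 1470, A_nv = 1×(245 − 2.5×32)×6 = 990 mm²; tension to near edge: (52 − 0.5×32)×6 = 216 mm². R_n = min(0.6×450×990, 0.6×300×1470) + 1.0×450×216 = min(267.3, 264.6) + 97.2 = 361.8 kN. φR_n = 0.75 × 361.8 = 271.4 kN.
Tension rupture (net): A_n = (126 − 1×32)×6 = 564 mm² (U = 1.0, A_e = A_n). φR_n = 0.75 × 450 × 564 = 190.4 kN.
Governing: min(479.2, 345.1, 204.1, 271.4, 190.4) = 190.4 kN → net-section rupture.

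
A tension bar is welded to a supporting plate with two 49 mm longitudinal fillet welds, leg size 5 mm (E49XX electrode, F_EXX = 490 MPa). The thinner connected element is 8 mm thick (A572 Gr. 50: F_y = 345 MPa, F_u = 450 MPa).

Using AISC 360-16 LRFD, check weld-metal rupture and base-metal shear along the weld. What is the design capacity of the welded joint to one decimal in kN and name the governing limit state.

76.4 kN (weld metal governs)

Weld metal: throat = 0.707×5 = 3.535 mm, L = 2×49 = 98 mm. φR_n = 0.75 × 0.6 × 490 × 3.535 × 98 = 76.4 kN.
Base metal shear (8 mm plate): yield φR_n = 1.0×0.6×345×8×98 = 162.3 kN; rupture φR_n = 0.75×0.6×450×8×98 = 158.8 kN; take 158.8 kN (rupture).
Governing: min(76.4, 158.8) = 76.4 kN → weld metal.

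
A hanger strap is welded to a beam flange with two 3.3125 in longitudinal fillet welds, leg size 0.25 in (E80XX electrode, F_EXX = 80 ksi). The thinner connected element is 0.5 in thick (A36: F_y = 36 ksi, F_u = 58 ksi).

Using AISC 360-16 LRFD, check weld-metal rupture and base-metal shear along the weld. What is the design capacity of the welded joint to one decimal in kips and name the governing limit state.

Weld metal: throat = 0.707×0.25 = 0.17675 in, L = 2×3.3125 = 6.625 in. φR_n = 0.75 × 0.6 × 80 × 0.17675 × 6.625 = 42.2 kips.
Base metal shear (0.5 in plate): yield φR_n = 1.0×0.6×36×0.5×6.625 = 71.6 kips; rupture φR_n = 0.75×0.6×58×0.5×6.625 = 86.5 kips; take 71.6 kips (yield).
Governing: min(42.2, 71.6) = 42.2 kips → weld metal.

42.2 kips (weld metal governs)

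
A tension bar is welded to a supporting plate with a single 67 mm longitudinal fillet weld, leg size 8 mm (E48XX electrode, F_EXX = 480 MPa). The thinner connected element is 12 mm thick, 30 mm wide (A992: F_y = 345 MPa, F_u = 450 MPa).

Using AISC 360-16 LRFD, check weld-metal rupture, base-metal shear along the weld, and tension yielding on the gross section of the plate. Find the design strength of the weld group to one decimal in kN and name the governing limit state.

Weld metal: throat = 0.707×8 = 5.656 mm, L = 67 mm. φR_n = 0.75 × 0.6 × 480 × 5.656 × 67 = 81.9 kN.
Base metal shear (12 mm plate): yield φR_n = 1.0×0.6×345×12×67 = 166.4 kN; rupture φR_n = 0.75×0.6×450×12×67 = 162.8 kN; take 162.8 kN (rupture).
Tension yield (gross): A_g = 30×12 = 360 mm². φR_n = 0.90 × 345 × 360 = 111.8 kN.
Governing: min(81.9, 162.8, 111.8) = 81.9 kN → weld metal.

81.9 kN (weld metal governs)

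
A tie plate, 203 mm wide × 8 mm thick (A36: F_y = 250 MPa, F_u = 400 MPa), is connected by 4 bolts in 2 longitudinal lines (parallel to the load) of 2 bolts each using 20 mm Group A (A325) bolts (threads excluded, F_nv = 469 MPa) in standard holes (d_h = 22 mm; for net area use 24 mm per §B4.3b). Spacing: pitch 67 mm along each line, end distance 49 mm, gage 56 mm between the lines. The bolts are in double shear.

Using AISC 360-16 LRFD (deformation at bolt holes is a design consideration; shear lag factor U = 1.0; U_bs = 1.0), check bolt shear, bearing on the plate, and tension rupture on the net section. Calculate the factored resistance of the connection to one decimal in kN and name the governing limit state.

372.0 kN (net-section rupture governs)

Bolt shear: A_b = π(20)²/4 = 314.16 mm². φR_n = 0.75 × 469 × 314.16 × 4 × 2 = 884.0 kN.
Bearing (8 mm plate, F_u = 400 MPa): end bolts L_c = 49 − 22/2 = 38, R_n = min(1.2×38×8×400, 2.4×20×8×400) = 145.92 kN/bolt; interior L_c = 67 − 22 = 45, R_n = 153.6 kN/bolt. φR_n = 0.75 × (2×145.92 + 2×153.6) = 449.3 kN.
Tension rupture (net): A_n = (203 − 2×24)×8 = 1240 mm² (U = 1.0, A_e = A_n). φR_n = 0.75 × 400 × 1240 = 372.0 kN.
Governing: min(884.0, 449.3, 372.0) = 372.0 kN → net-section rupture.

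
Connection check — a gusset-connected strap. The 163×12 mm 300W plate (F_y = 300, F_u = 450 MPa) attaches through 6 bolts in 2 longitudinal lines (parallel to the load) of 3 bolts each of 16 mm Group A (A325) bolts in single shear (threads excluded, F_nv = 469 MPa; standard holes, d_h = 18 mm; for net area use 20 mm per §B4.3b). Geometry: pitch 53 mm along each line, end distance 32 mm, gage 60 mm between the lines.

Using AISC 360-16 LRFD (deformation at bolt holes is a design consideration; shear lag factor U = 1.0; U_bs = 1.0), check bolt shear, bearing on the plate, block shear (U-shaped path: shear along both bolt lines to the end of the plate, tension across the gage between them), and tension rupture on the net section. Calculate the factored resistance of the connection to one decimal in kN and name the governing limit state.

424.3 kN (bolt shear governs)

Bolt shear: A_b = π(16)²/4 = 201.06 mm². φR_n = 0.75 × 469 × 201.06 × 6 × 1 = 424.3 kN.
Bearing (12 mm plate, F_u = 450 MPa): end bolts L_c = 32 − 18/2 = 23, R_n = min(1.2×23×12×450, 2.4×16×12×450) = 149.04 kN/bolt; interior L_c = 53 − 18 = 35, R_n = 207.36 kN/bolt. φR_n = 0.75 × (2×149.04 + 4×207.36) = 845.6 kN.
Block shear: shear path 2×[32+2×53] = 2×138 mm, A_gv = 3312, A_nv = 2×(138 − 2.5×20)×12 = 2112 mm²; tension across gage: (60 − 1×20)×12 = 480 mm². R_n = min(0.6×450×2112, 0.6×300×3312) + 1.0×450×480 = min(570.24, 596.16) + 216 = 786.24 kN. φR_n = 0.75 × 786.24 = 589.7 kN.
Tension rupture (net): A_n = (163 − 2×20)×12 = 1476 mm² (U = 1.0, A_e = A_n). φR_n = 0.75 × 450 × 1476 = 498.2 kN.
Governing: min(424.3, 845.6, 589.7, 498.2) = 424.3 kN → bolt shear.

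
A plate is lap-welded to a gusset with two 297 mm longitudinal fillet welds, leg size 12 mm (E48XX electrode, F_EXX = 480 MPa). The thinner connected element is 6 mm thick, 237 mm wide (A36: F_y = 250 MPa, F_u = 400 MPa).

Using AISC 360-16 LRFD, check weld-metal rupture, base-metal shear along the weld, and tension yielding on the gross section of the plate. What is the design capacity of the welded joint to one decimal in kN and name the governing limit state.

320.0 kN (gross-section yield governs)

Weld metal: throat = 0.707×12 = 8.484 mm, L = 2×297 = 594 mm. φR_n = 0.75 × 0.6 × 480 × 8.484 × 594 = 1088.5 kN.
Base metal shear (6 mm plate): yield φR_n = 1.0×0.6×250×6×594 = 534.6 kN; rupture φR_n = 0.75×0.6×400×6×594 = 641.5 kN; take 534.6 kN (yield).
Tension yield (gross): A_g = 237×6 = 1422 mm². φR_n = 0.90 × 250 × 1422 = 320.0 kN.
Governing: min(1088.5, 534.6, 320.0) = 320.0 kN → gross-section yield.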